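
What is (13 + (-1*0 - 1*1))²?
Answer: 144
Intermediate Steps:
(13 + (-1*0 - 1*1))² = (13 + (0 - 1))² = (13 - 1)² = 12² = 144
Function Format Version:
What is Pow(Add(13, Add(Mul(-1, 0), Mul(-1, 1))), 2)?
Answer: 144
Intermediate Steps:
Pow(Add(13, Add(Mul(-1, 0), Mul(-1, 1))), 2) = Pow(Add(13, Add(0, -1)), 2) = Pow(Add(13, -1), 2) = Pow(12, 2) = 144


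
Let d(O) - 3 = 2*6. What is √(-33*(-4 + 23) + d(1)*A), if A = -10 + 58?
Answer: √93 ≈ 9.6436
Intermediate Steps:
d(O) = 15 (d(O) = 3 + 2*6 = 3 + 12 = 15)
A = 48
√(-33*(-4 + 23) + d(1)*A) = √(-33*(-4 + 23) + 15*48) = √(-33*19 + 720) = √(-627 + 720) = √93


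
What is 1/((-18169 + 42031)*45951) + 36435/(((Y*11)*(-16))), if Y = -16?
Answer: 19975174718143/1543847728896 ≈ 12.939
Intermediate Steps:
1/((-18169 + 42031)*45951) + 36435/(((Y*11)*(-16))) = 1/((-18169 + 42031)*45951) + 36435/((-16*11*(-16))) = (1/45951)/23862 + 36435/((-176*(-16))) = (1/23862)*(1/45951) + 36435/2816 = 1/1096482762 + 36435*(1/2816) = 1/1096482762 + 36435/2816 = 19975174718143/1543847728896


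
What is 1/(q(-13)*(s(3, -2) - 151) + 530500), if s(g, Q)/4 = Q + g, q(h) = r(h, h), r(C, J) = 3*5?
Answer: 1/528295 ≈ 1.8929e-6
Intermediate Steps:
r(C, J) = 15
q(h) = 15
s(g, Q) = 4*Q + 4*g (s(g, Q) = 4*(Q + g) = 4*Q + 4*g)
1/(q(-13)*(s(3, -2) - 151) + 530500) = 1/(15*((4*(-2) + 4*3) - 151) + 530500) = 1/(15*((-8 + 12) - 151) + 530500) = 1/(15*(4 - 151) + 530500) = 1/(15*(-147) + 530500) = 1/(-2205 + 530500) = 1/528295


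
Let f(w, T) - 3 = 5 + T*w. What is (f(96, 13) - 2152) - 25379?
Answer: -26275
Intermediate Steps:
f(w, T) = 8 + T*w (f(w, T) = 3 + (5 + T*w) = 8 + T*w)
(f(96, 13) - 2152) - 25379 = ((8 + 13*96) - 2152) - 25379 = ((8 + 1248) - 2152) - 25379 = (1256 - 2152) - 25379 = -896 - 25379 = -26275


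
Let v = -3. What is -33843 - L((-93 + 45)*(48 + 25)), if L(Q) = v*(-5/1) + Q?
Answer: -30354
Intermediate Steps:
L(Q) = 15 + Q (L(Q) = -(-15)/1 + Q = -(-15) + Q = -3*(-5) + Q = 15 + Q)
-33843 - L((-93 + 45)*(48 + 25)) = -33843 - (15 + (-93 + 45)*(48 + 25)) = -33843 - (15 - 48*73) = -33843 - (15 - 3504) = -33843 - 1*(-3489) = -33843 + 3489 = -30354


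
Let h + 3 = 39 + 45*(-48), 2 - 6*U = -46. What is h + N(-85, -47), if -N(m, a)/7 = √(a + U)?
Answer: -2124 - 7*I*√39 ≈ -2124.0 - 43.715*I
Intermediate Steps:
U = 8 (U = ⅓ - ⅙*(-46) = ⅓ + 23/3 = 8)
N(m, a) = -7*√(8 + a) (N(m, a) = -7*√(a + 8) = -7*√(8 + a))
h = -2124 (h = -3 + (39 + 45*(-48)) = -3 + (39 - 2160) = -3 - 2121 = -2124)
h + N(-85, -47) = -2124 - 7*√(8 - 47) = -2124 - 7*I*√39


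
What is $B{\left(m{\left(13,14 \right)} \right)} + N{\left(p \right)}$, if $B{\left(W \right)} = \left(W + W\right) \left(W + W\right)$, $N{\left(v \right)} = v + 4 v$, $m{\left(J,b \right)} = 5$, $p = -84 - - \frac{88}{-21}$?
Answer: $- \frac{7160}{21} \approx -340.95$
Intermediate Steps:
$p = - \frac{1852}{21}$ ($p = -84 - \left(-88\right) \left(- \frac{1}{21}\right) = -84 - \frac{88}{21} = - \frac{1852}{21} \approx -88.19$)
$N{\left(v \right)} = 5 v$
$B{\left(W \right)} = 4 W^{2}$ ($B{\left(W \right)} = 2 W 2 W = 4 W^{2}$)
$B{\left(m{\left(13,14 \right)} \right)} + N{\left(p \right)} = 4 \cdot 5^{2} + 5 \left(- \frac{1852}{21}\right) = 4 \cdot 25 - \frac{9260}{21} = 100 - \frac{9260}{21} = - \frac{7160}{21}$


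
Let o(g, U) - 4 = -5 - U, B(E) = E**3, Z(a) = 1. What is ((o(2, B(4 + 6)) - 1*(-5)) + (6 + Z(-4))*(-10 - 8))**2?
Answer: 1258884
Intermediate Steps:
o(g, U) = -1 - U (o(g, U) = 4 + (-5 - U) = -1 - U)
((o(2, B(4 + 6)) - 1*(-5)) + (6 + Z(-4))*(-10 - 8))**2 = (((-1 - (4 + 6)**3) - 1*(-5)) + (6 + 1)*(-10 - 8))**2 = (((-1 - 1*10**3) + 5) + 7*(-18))**2 = (((-1 - 1*1000) + 5) - 126)**2 = (((-1 - 1000) + 5) - 126)**2 = ((-1001 + 5) - 126)**2 = (-996 - 126)**2 = (-1122)**2 = 1258884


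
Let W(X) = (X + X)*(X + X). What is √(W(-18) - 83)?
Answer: √1213 ≈ 34.828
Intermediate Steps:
W(X) = 4*X² (W(X) = (2*X)*(2*X) = 4*X²)
√(W(-18) - 83) = √(4*(-18)² - 83) = √(4*324 - 83) = √(1296 - 83) = √1213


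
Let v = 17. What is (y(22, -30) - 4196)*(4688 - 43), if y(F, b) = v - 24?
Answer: -19522935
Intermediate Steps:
y(F, b) = -7 (y(F, b) = 17 - 24 = -7)
(y(22, -30) - 4196)*(4688 - 43) = (-7 - 4196)*(4688 - 43) = -4203*4645 = -19522935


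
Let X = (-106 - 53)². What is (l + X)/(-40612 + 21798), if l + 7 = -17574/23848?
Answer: -301358389/224338136 ≈ -1.3433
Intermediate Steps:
X = 25281 (X = (-159)² = 25281)
l = -92255/11924 (l = -7 - 17574/23848 = -7 - 17574*1/23848 = -7 - 8787/11924 = -92255/11924 ≈ -7.7369)
(l + X)/(-40612 + 21798) = (-92255/11924 + 25281)/(-40612 + 21798) = (301358389/11924)/(-18814) = (301358389/11924)*(-1/18814) = -301358389/224338136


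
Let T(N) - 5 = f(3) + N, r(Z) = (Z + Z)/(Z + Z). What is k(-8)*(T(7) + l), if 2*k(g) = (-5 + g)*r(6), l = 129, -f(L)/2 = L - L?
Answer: -1833/2 ≈ -916.50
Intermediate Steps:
f(L) = 0 (f(L) = -2*(L - L) = -2*0 = 0)
r(Z) = 1 (r(Z) = (2*Z)/((2*Z)) = (2*Z)*(1/(2*Z)) = 1)
k(g) = -5/2 + g/2 (k(g) = ((-5 + g)*1)/2 = (-5 + g)/2 = -5/2 + g/2)
T(N) = 5 + N (T(N) = 5 + (0 + N) = 5 + N)
k(-8)*(T(7) + l) = (-5/2 + (½)*(-8))*((5 + 7) + 129) = (-5/2 - 4)*(12 + 129) = -13/2*141 = -1833/2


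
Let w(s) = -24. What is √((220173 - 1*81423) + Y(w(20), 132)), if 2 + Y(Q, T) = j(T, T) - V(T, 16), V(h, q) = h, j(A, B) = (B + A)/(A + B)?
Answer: √138617 ≈ 372.31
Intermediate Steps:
j(A, B) = 1 (j(A, B) = (A + B)/(A + B) = 1)
Y(Q, T) = -1 - T (Y(Q, T) = -2 + (1 - T) = -1 - T)
√((220173 - 1*81423) + Y(w(20), 132)) = √((220173 - 1*81423) + (-1 - 1*132)) = √((220173 - 81423) + (-1 - 132)) = √(138750 - 133) = √138617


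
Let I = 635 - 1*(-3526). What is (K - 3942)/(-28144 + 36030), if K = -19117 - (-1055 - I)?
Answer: -17843/7886 ≈ -2.2626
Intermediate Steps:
I = 4161 (I = 635 + 3526 = 4161)
K = -13901 (K = -19117 - (-1055 - 1*4161) = -19117 - (-1055 - 4161) = -19117 - 1*(-5216) = -19117 + 5216 = -13901)
(K - 3942)/(-28144 + 36030) = (-13901 - 3942)/(-28144 + 36030) = -17843/7886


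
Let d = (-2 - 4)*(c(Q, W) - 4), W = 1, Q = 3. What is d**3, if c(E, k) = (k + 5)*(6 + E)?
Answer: -27000000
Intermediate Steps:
c(E, k) = (5 + k)*(6 + E)
d = -300 (d = (-2 - 4)*((30 + 5*3 + 6*1 + 3*1) - 4) = -6*((30 + 15 + 6 + 3) - 4) = -6*(54 - 4) = -6*50 = -300)
d**3 = (-300)**3 = -27000000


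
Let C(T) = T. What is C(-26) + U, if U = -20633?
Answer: -20659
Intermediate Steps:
C(-26) + U = -26 - 20633 = -20659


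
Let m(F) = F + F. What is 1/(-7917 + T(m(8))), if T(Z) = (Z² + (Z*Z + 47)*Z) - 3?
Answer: -1/2816 ≈ -0.00035511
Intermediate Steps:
m(F) = 2*F
T(Z) = -3 + Z² + Z*(47 + Z²) (T(Z) = (Z² + (Z² + 47)*Z) - 3 = (Z² + (47 + Z²)*Z) - 3 = (Z² + Z*(47 + Z²)) - 3 = -3 + Z² + Z*(47 + Z²))
1/(-7917 + T(m(8))) = 1/(-7917 + (-3 + (2*8)² + (2*8)³ + 47*(2*8))) = 1/(-7917 + (-3 + 16² + 16³ + 47*16)) = 1/(-7917 + (-3 + 256 + 4096 + 752)) = 1/(-7917 + 5101) = 1/(-2816) = -1/2816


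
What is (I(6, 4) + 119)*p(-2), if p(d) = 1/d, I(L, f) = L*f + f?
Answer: -147/2 ≈ -73.500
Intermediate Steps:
I(L, f) = f + L*f
p(d) = 1/d
(I(6, 4) + 119)*p(-2) = (4*(1 + 6) + 119)/(-2) = (4*7 + 119)*(-1/2) = (28 + 119)*(-1/2) = 147*(-1/2) = -147/2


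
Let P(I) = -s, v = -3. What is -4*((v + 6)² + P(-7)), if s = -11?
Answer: -80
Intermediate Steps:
P(I) = 11 (P(I) = -1*(-11) = 11)
-4*((v + 6)² + P(-7)) = -4*((-3 + 6)² + 11) = -4*(3² + 11) = -4*(9 + 11) = -4*20 = -80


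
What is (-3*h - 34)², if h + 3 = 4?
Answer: 1369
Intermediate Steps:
h = 1 (h = -3 + 4 = 1)
(-3*h - 34)² = (-3*1 - 34)² = (-3 - 34)² = (-37)² = 1369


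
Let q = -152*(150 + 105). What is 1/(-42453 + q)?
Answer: -1/81213 ≈ -1.2313e-5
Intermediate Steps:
q = -38760 (q = -152*255 = -38760)
1/(-42453 + q) = 1/(-42453 - 38760) = 1/(-81213) = -1/81213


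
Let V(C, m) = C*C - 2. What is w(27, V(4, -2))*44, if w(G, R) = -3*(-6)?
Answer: 792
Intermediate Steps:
V(C, m) = -2 + C² (V(C, m) = C² - 2 = -2 + C²)
w(G, R) = 18
w(27, V(4, -2))*44 = 18*44 = 792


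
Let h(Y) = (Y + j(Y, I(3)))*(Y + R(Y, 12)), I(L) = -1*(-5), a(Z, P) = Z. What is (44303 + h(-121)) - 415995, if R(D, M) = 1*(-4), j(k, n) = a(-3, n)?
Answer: -356192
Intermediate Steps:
I(L) = 5
j(k, n) = -3
R(D, M) = -4
h(Y) = (-4 + Y)*(-3 + Y) (h(Y) = (Y - 3)*(Y - 4) = (-3 + Y)*(-4 + Y) = (-4 + Y)*(-3 + Y))
(44303 + h(-121)) - 415995 = (44303 + (12 + (-121)² - 7*(-121))) - 415995 = (44303 + (12 + 14641 + 847)) - 415995 = (44303 + 15500) - 415995 = 59803 - 415995 = -356192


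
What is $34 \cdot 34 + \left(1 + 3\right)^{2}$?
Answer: $1172$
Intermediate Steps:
$34 \cdot 34 + \left(1 + 3\right)^{2} = 1156 + 4^{2} = 1156 + 16 = 1172$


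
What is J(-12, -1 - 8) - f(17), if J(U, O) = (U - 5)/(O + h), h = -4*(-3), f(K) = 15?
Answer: -62/3 ≈ -20.667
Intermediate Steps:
h = 12
J(U, O) = (-5 + U)/(12 + O) (J(U, O) = (U - 5)/(O + 12) = (-5 + U)/(12 + O))
J(-12, -1 - 8) - f(17) = (-5 - 12)/(12 + (-1 - 8)) - 1*15 = -17/(12 - 9) - 15 = -17/3 - 15 = -62/3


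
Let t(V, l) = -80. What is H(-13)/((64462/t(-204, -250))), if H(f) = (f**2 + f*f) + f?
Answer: -13000/32231 ≈ -0.40334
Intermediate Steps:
H(f) = f + 2*f**2 (H(f) = (f**2 + f**2) + f = 2*f**2 + f = f + 2*f**2)
H(-13)/((64462/t(-204, -250))) = (-13*(1 + 2*(-13)))/((64462/(-80))) = (-13*(1 - 26))/((64462*(-1/80))) = (-13*(-25))/(-32231/40) = 325*(-40/32231) = -13000/32231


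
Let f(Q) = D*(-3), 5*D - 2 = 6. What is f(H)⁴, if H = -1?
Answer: 331776/625 ≈ 530.84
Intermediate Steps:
D = 8/5 (D = ⅖ + (⅕)*6 = ⅖ + 6/5 = 8/5 ≈ 1.6000)
f(Q) = -24/5 (f(Q) = (8/5)*(-3) = -24/5)
f(H)⁴ = (-24/5)⁴ = 331776/625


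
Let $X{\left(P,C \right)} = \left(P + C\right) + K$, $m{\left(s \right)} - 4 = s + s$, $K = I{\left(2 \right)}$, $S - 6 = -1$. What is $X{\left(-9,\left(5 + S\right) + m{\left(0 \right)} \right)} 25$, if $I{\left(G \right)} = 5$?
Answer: $250$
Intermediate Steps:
$S = 5$ ($S = 6 - 1 = 5$)
$K = 5$
$m{\left(s \right)} = 4 + 2 s$ ($m{\left(s \right)} = 4 + \left(s + s\right) = 4 + 2 s$)
$X{\left(P,C \right)} = 5 + C + P$ ($X{\left(P,C \right)} = \left(P + C\right) + 5 = \left(C + P\right) + 5 = 5 + C + P$)
$X{\left(-9,\left(5 + S\right) + m{\left(0 \right)} \right)} 25 = \left(5 + \left(\left(5 + 5\right) + \left(4 + 2 \cdot 0\right)\right) - 9\right) 25 = \left(5 + \left(10 + \left(4 + 0\right)\right) - 9\right) 25 = \left(5 + \left(10 + 4\right) - 9\right) 25 = \left(5 + 14 - 9\right) 25 = 10 \cdot 25 = 250$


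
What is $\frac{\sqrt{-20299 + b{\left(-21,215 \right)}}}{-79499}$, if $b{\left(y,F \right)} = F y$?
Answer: $- \frac{i \sqrt{24814}}{79499} \approx - 0.0019815 i$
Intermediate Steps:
$\frac{\sqrt{-20299 + b{\left(-21,215 \right)}}}{-79499} = \frac{\sqrt{-20299 + 215 \left(-21\right)}}{-79499} = \sqrt{-20299 - 4515} \left(- \frac{1}{79499}\right) = \sqrt{-24814} \left(- \frac{1}{79499}\right) = i \sqrt{24814} \left(- \frac{1}{79499}\right) = - \frac{i \sqrt{24814}}{79499}$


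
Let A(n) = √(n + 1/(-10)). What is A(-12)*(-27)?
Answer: -297*I*√10/10 ≈ -93.92*I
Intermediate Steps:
A(n) = √(-⅒ + n) (A(n) = √(n - ⅒) = √(-⅒ + n))
A(-12)*(-27) = (√(-10 + 100*(-12))/10)*(-27) = (√(-10 - 1200)/10)*(-27) = (√(-1210)/10)*(-27) = ((11*I*√10)/10)*(-27) = (11*I*√10/10)*(-27) = -297*I*√10/10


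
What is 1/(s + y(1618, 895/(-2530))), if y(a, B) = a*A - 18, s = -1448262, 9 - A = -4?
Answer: -1/1427246 ≈ -7.0065e-7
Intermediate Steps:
A = 13 (A = 9 - 1*(-4) = 9 + 4 = 13)
y(a, B) = -18 + 13*a (y(a, B) = a*13 - 18 = 13*a - 18 = -18 + 13*a)
1/(s + y(1618, 895/(-2530))) = 1/(-1448262 + (-18 + 13*1618)) = 1/(-1448262 + (-18 + 21034)) = 1/(-1448262 + 21016) = 1/(-1427246) = -1/1427246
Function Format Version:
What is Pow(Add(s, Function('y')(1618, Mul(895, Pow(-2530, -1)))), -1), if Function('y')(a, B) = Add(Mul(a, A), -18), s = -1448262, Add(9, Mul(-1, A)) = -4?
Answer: Rational(-1, 1427246) ≈ -7.0065e-7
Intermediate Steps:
A = 13 (A = Add(9, Mul(-1, -4)) = Add(9, 4) = 13)
Function('y')(a, B) = Add(-18, Mul(13, a)) (Function('y')(a, B) = Add(Mul(a, 13), -18) = Add(Mul(13, a), -18) = Add(-18, Mul(13, a)))
Pow(Add(s, Function('y')(1618, Mul(895, Pow(-2530, -1)))), -1) = Pow(Add(-1448262, Add(-18, Mul(13, 1618))), -1) = Pow(Add(-1448262, Add(-18, 21034)), -1) = Pow(Add(-1448262, 21016), -1) = Pow(-1427246, -1) = Rational(-1, 1427246)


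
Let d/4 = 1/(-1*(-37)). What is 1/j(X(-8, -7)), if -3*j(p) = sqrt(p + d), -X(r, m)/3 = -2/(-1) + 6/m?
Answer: 3*I*sqrt(55685)/430 ≈ 1.6463*I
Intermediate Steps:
X(r, m) = -6 - 18/m (X(r, m) = -3*(-2/(-1) + 6/m) = -3*(-2*(-1) + 6/m) = -3*(2 + 6/m) = -6 - 18/m)
d = 4/37 (d = 4/((-1*(-37))) = 4/37 ≈ 0.10811)
j(p) = -sqrt(4/37 + p)/3 (j(p) = -sqrt(p + 4/37)/3 = -sqrt(4/37 + p)/3)
1/j(X(-8, -7)) = 1/(-sqrt(148 + 1369*(-6 - 18/(-7)))/111) = 1/(-sqrt(148 + 1369*(-6 - 18*(-1/7)))/111) = 1/(-sqrt(148 + 1369*(-6 + 18/7))/111) = 1/(-sqrt(148 + 1369*(-24/7))/111) = 1/(-sqrt(148 - 32856/7)/111) = 1/(-2*I*sqrt(55685)/777) = 3*I*sqrt(55685)/430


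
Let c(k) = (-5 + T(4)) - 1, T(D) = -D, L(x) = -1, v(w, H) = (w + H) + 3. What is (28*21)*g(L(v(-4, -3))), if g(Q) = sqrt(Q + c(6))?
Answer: 588*I*sqrt(11) ≈ 1950.2*I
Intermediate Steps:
v(w, H) = 3 + H + w (v(w, H) = (H + w) + 3 = 3 + H + w)
c(k) = -10 (c(k) = (-5 - 1*4) - 1 = (-5 - 4) - 1 = -9 - 1 = -10)
g(Q) = sqrt(-10 + Q) (g(Q) = sqrt(Q - 10) = sqrt(-10 + Q))
(28*21)*g(L(v(-4, -3))) = (28*21)*sqrt(-10 - 1) = 588*sqrt(-11) = 588*(I*sqrt(11)) = 588*I*sqrt(11)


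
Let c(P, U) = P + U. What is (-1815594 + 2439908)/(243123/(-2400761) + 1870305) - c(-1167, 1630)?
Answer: -1038721481802856/2245077529491 ≈ -462.67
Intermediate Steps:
(-1815594 + 2439908)/(243123/(-2400761) + 1870305) - c(-1167, 1630) = (-1815594 + 2439908)/(243123/(-2400761) + 1870305) - (-1167 + 1630) = 624314/(243123*(-1/2400761) + 1870305) - 1*463 = 624314/(-243123/2400761 + 1870305) - 463 = 624314/(4490155058982/2400761) - 463 = 624314*(2400761/4490155058982) - 463 = 749414351477/2245077529491 - 463 = -1038721481802856/2245077529491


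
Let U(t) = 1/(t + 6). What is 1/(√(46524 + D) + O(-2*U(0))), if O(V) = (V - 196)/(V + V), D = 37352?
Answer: 1178/11417 - 8*√20969/11417 ≈ 0.0017120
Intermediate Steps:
U(t) = 1/(6 + t)
O(V) = (-196 + V)/(2*V) (O(V) = (-196 + V)/((2*V)) = (-196 + V)*(1/(2*V)) = (-196 + V)/(2*V))
1/(√(46524 + D) + O(-2*U(0))) = 1/(√(46524 + 37352) + (-196 - 2/(6 + 0))/(2*((-2/(6 + 0))))) = 1/(√83876 + (-196 - 2/6)/(2*((-2/6)))) = 1/(2*√20969 + (-196 - 2*⅙)/(2*((-2*⅙)))) = 1/(2*√20969 + (-196 - ⅓)/(2*(-⅓))) = 1/(2*√20969 + (½)*(-3)*(-589/3)) = 1/(2*√20969 + 589/2) = 1/(589/2 + 2*√20969)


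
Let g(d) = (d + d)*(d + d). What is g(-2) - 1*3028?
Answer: -3012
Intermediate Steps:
g(d) = 4*d**2 (g(d) = (2*d)*(2*d) = 4*d**2)
g(-2) - 1*3028 = 4*(-2)**2 - 1*3028 = 4*4 - 3028 = 16 - 3028 = -3012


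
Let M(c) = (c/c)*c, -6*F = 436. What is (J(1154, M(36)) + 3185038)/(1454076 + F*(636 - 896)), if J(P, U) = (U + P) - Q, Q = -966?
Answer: 4780791/2209454 ≈ 2.1638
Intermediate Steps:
F = -218/3 (F = -⅙*436 = -218/3 ≈ -72.667)
M(c) = c (M(c) = 1*c = c)
J(P, U) = 966 + P + U (J(P, U) = (U + P) - 1*(-966) = (P + U) + 966 = 966 + P + U)
(J(1154, M(36)) + 3185038)/(1454076 + F*(636 - 896)) = ((966 + 1154 + 36) + 3185038)/(1454076 - 218*(636 - 896)/3) = (2156 + 3185038)/(1454076 - 218/3*(-260)) = 3187194/(1454076 + 56680/3) = 3187194/(4418908/3) = 3187194*(3/4418908) = 4780791/2209454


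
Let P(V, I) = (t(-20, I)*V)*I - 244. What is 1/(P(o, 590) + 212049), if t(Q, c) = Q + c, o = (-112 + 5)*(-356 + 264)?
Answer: 1/3310749005 ≈ 3.0205e-10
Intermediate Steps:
o = 9844 (o = -107*(-92) = 9844)
P(V, I) = -244 + I*V*(-20 + I) (P(V, I) = ((-20 + I)*V)*I - 244 = (V*(-20 + I))*I - 244 = I*V*(-20 + I) - 244 = -244 + I*V*(-20 + I))
1/(P(o, 590) + 212049) = 1/((-244 + 590*9844*(-20 + 590)) + 212049) = 1/((-244 + 590*9844*570) + 212049) = 1/((-244 + 3310537200) + 212049) = 1/(3310536956 + 212049) = 1/3310749005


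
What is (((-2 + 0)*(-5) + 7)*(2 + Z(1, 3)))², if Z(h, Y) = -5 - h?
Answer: 4624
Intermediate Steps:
(((-2 + 0)*(-5) + 7)*(2 + Z(1, 3)))² = (((-2 + 0)*(-5) + 7)*(2 + (-5 - 1*1)))² = ((-2*(-5) + 7)*(2 + (-5 - 1)))² = ((10 + 7)*(2 - 6))² = (17*(-4))² = (-68)² = 4624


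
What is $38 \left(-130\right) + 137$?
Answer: $-4803$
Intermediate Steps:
$38 \left(-130\right) + 137 = -4940 + 137 = -4803$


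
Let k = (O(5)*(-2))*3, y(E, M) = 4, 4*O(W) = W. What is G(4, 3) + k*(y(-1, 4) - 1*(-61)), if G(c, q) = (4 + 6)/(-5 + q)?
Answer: -985/2 ≈ -492.50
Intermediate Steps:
G(c, q) = 10/(-5 + q)
O(W) = W/4
k = -15/2 (k = (((1/4)*5)*(-2))*3 = ((5/4)*(-2))*3 = -5/2*3 = -15/2 ≈ -7.5000)
G(4, 3) + k*(y(-1, 4) - 1*(-61)) = 10/(-5 + 3) - 15*(4 - 1*(-61))/2 = 10/(-2) - 15*(4 + 61)/2 = 10*(-1/2) - 15/2*65 = -5 - 975/2 = -985/2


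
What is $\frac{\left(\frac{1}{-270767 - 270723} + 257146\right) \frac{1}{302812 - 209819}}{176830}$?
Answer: $\frac{139241987539}{8904235671363100} \approx 1.5638 \cdot 10^{-5}$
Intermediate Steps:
$\frac{\left(\frac{1}{-270767 - 270723} + 257146\right) \frac{1}{302812 - 209819}}{176830} = \frac{\frac{1}{-541490} + 257146}{92993} \cdot \frac{1}{176830} = \left(- \frac{1}{541490} + 257146\right) \frac{1}{92993} \cdot \frac{1}{176830} = \frac{139241987539}{541490} \cdot \frac{1}{92993} \cdot \frac{1}{176830} = \frac{139241987539}{50354779570} \cdot \frac{1}{176830} = \frac{139241987539}{8904235671363100}$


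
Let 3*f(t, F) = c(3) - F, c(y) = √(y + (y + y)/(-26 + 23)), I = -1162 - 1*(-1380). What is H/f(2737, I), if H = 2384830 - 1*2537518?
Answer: 458064/217 ≈ 2110.9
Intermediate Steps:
I = 218 (I = -1162 + 1380 = 218)
H = -152688 (H = 2384830 - 2537518 = -152688)
c(y) = √3*√y/3 (c(y) = √(y + (2*y)/(-3)) = √(y + (2*y)*(-⅓)) = √(y - 2*y/3) = √(y/3) = √3*√y/3)
f(t, F) = ⅓ - F/3 (f(t, F) = (√3*√3/3 - F)/3 = (1 - F)/3 = ⅓ - F/3)
H/f(2737, I) = -152688/(⅓ - ⅓*218) = -152688/(⅓ - 218/3) = -152688/(-217/3) = -152688*(-3/217) = 458064/217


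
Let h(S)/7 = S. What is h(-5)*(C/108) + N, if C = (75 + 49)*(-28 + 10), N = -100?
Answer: 1870/3 ≈ 623.33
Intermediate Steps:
h(S) = 7*S
C = -2232 (C = 124*(-18) = -2232)
h(-5)*(C/108) + N = (7*(-5))*(-2232/108) - 100 = -(-78120)/108 - 100 = -35*(-62/3) - 100 = 2170/3 - 100 = 1870/3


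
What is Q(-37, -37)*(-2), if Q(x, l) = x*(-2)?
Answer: -148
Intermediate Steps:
Q(x, l) = -2*x
Q(-37, -37)*(-2) = -2*(-37)*(-2) = 74*(-2) = -148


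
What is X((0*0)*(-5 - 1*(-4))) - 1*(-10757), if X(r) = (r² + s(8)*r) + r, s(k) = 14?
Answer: 10757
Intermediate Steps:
X(r) = r² + 15*r (X(r) = (r² + 14*r) + r = r² + 15*r)
X((0*0)*(-5 - 1*(-4))) - 1*(-10757) = ((0*0)*(-5 - 1*(-4)))*(15 + (0*0)*(-5 - 1*(-4))) - 1*(-10757) = (0*(-5 + 4))*(15 + 0*(-5 + 4)) + 10757 = (0*(-1))*(15 + 0*(-1)) + 10757 = 0*(15 + 0) + 10757 = 0*15 + 10757 = 0 + 10757 = 10757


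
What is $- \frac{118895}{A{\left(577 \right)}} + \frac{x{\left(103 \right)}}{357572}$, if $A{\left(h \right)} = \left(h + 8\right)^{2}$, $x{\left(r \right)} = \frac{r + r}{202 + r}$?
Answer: $- \frac{259331079967}{746457473970} \approx -0.34742$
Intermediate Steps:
$x{\left(r \right)} = \frac{2 r}{202 + r}$
$A{\left(h \right)} = \left(8 + h\right)^{2}$
$- \frac{118895}{A{\left(577 \right)}} + \frac{x{\left(103 \right)}}{357572} = - \frac{118895}{\left(8 + 577\right)^{2}} + \frac{2 \cdot 103 \frac{1}{202 + 103}}{357572} = - \frac{118895}{585^{2}} + 2 \cdot 103 \cdot \frac{1}{305} \cdot \frac{1}{357572} = - \frac{118895}{342225} + 2 \cdot 103 \cdot \frac{1}{305} \cdot \frac{1}{357572} = \left(-118895\right) \frac{1}{342225} + \frac{206}{305} \cdot \frac{1}{357572} = - \frac{23779}{68445} + \frac{103}{54529730} = - \frac{259331079967}{746457473970}$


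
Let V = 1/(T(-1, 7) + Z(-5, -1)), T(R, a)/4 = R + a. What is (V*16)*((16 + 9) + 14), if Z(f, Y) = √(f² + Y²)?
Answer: 7488/275 - 312*√26/275 ≈ 21.444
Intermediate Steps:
T(R, a) = 4*R + 4*a (T(R, a) = 4*(R + a) = 4*R + 4*a)
Z(f, Y) = √(Y² + f²)
V = 1/(24 + √26) (V = 1/((4*(-1) + 4*7) + √((-1)² + (-5)²)) = 1/((-4 + 28) + √(1 + 25)) = 1/(24 + √26) ≈ 0.034365)
(V*16)*((16 + 9) + 14) = ((12/275 - √26/550)*16)*((16 + 9) + 14) = (192/275 - 8*√26/275)*(25 + 14) = (192/275 - 8*√26/275)*39 = 7488/275 - 312*√26/275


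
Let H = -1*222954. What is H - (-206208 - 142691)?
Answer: 125945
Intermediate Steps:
H = -222954
H - (-206208 - 142691) = -222954 - (-206208 - 142691) = -222954 - 1*(-348899) = -222954 + 348899 = 125945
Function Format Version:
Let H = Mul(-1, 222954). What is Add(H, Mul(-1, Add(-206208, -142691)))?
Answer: 125945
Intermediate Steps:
H = -222954
Add(H, Mul(-1, Add(-206208, -142691))) = Add(-222954, Mul(-1, Add(-206208, -142691))) = Add(-222954, Mul(-1, -348899)) = Add(-222954, 348899) = 125945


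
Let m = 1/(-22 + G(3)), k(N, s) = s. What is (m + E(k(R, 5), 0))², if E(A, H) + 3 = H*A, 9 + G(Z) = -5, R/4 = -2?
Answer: 11881/1296 ≈ 9.1674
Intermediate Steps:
R = -8 (R = 4*(-2) = -8)
G(Z) = -14 (G(Z) = -9 - 5 = -14)
E(A, H) = -3 + A*H (E(A, H) = -3 + H*A = -3 + A*H)
m = -1/36 (m = 1/(-22 - 14) = 1/(-36) = -1/36 ≈ -0.027778)
(m + E(k(R, 5), 0))² = (-1/36 + (-3 + 5*0))² = (-1/36 + (-3 + 0))² = (-1/36 - 3)² = (-109/36)² = 11881/1296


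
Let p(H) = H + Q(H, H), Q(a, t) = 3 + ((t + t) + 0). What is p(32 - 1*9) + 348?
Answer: 420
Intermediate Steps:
Q(a, t) = 3 + 2*t (Q(a, t) = 3 + (2*t + 0) = 3 + 2*t)
p(H) = 3 + 3*H (p(H) = H + (3 + 2*H) = 3 + 3*H)
p(32 - 1*9) + 348 = (3 + 3*(32 - 1*9)) + 348 = (3 + 3*(32 - 9)) + 348 = (3 + 3*23) + 348 = (3 + 69) + 348 = 72 + 348 = 420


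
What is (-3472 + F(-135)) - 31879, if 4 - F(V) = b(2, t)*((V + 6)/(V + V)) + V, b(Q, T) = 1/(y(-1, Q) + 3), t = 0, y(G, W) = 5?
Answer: -25352683/720 ≈ -35212.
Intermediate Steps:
b(Q, T) = ⅛ (b(Q, T) = 1/(5 + 3) = 1/8 = ⅛)
F(V) = 4 - V - (6 + V)/(16*V) (F(V) = 4 - (((V + 6)/(V + V))/8 + V) = 4 - (((6 + V)/((2*V)))/8 + V) = 4 - (((6 + V)*(1/(2*V)))/8 + V) = 4 - (((6 + V)/(2*V))/8 + V) = 4 - ((6 + V)/(16*V) + V) = 4 - (V + (6 + V)/(16*V)) = 4 + (-V - (6 + V)/(16*V)) = 4 - V - (6 + V)/(16*V))
(-3472 + F(-135)) - 31879 = (-3472 + (63/16 - 1*(-135) - 3/8/(-135))) - 31879 = (-3472 + (63/16 + 135 - 3/8*(-1/135))) - 31879 = (-3472 + (63/16 + 135 + 1/360)) - 31879 = (-3472 + 100037/720) - 31879 = -2399803/720 - 31879 = -25352683/720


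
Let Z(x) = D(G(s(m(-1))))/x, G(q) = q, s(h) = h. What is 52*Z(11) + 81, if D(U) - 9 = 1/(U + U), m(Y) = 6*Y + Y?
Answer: 9487/77 ≈ 123.21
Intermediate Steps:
m(Y) = 7*Y
D(U) = 9 + 1/(2*U) (D(U) = 9 + 1/(U + U) = 9 + 1/(2*U))
Z(x) = 125/(14*x) (Z(x) = (9 + 1/(2*((7*(-1)))))/x = (9 + (1/2)/(-7))/x = (9 + (1/2)*(-1/7))/x = (9 - 1/14)/x = 125/(14*x))
52*Z(11) + 81 = 52*((125/14)/11) + 81 = 52*((125/14)*(1/11)) + 81 = 52*(125/154) + 81 = 3250/77 + 81 = 9487/77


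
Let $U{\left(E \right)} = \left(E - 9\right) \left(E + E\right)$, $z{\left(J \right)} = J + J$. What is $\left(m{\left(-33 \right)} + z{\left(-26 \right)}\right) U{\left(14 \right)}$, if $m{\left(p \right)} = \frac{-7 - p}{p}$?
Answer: $- \frac{243880}{33} \approx -7390.3$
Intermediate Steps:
$m{\left(p \right)} = \frac{-7 - p}{p}$
$z{\left(J \right)} = 2 J$
$U{\left(E \right)} = 2 E \left(-9 + E\right)$ ($U{\left(E \right)} = \left(-9 + E\right) 2 E = 2 E \left(-9 + E\right)$)
$\left(m{\left(-33 \right)} + z{\left(-26 \right)}\right) U{\left(14 \right)} = \left(\frac{-7 - -33}{-33} + 2 \left(-26\right)\right) 2 \cdot 14 \left(-9 + 14\right) = \left(- \frac{-7 + 33}{33} - 52\right) 2 \cdot 14 \cdot 5 = \left(\left(- \frac{1}{33}\right) 26 - 52\right) 140 = \left(- \frac{26}{33} - 52\right) 140 = \left(- \frac{1742}{33}\right) 140 = - \frac{243880}{33}$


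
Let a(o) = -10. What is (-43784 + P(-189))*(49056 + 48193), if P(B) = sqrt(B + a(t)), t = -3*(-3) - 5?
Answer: -4257950216 + 97249*I*sqrt(199) ≈ -4.258e+9 + 1.3719e+6*I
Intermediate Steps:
t = 4 (t = 9 - 5 = 4)
P(B) = sqrt(-10 + B) (P(B) = sqrt(B - 10) = sqrt(-10 + B))
(-43784 + P(-189))*(49056 + 48193) = (-43784 + sqrt(-10 - 189))*(49056 + 48193) = (-43784 + sqrt(-199))*97249 = (-43784 + I*sqrt(199))*97249 = -4257950216 + 97249*I*sqrt(199)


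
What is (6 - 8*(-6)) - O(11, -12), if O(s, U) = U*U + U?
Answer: -78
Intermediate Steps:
O(s, U) = U + U² (O(s, U) = U² + U = U + U²)
(6 - 8*(-6)) - O(11, -12) = (6 - 8*(-6)) - (-12)*(1 - 12) = (6 + 48) - (-12)*(-11) = 54 - 1*132 = 54 - 132 = -78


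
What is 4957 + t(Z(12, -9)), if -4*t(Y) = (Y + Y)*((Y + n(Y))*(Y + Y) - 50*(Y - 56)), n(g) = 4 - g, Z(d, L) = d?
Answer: -8819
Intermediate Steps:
t(Y) = -Y*(2800 - 42*Y)/2 (t(Y) = -(Y + Y)*((Y + (4 - Y))*(Y + Y) - 50*(Y - 56))/4 = -2*Y*(4*(2*Y) - 50*(-56 + Y))/4 = -2*Y*(8*Y + (2800 - 50*Y))/4 = -2*Y*(2800 - 42*Y)/4 = -Y*(2800 - 42*Y)/2)
4957 + t(Z(12, -9)) = 4957 + 7*12*(-200 + 3*12) = 4957 + 7*12*(-200 + 36) = 4957 + 7*12*(-164) = 4957 - 13776 = -8819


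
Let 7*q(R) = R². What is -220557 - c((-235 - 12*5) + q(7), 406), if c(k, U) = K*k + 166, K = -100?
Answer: -249523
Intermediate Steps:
q(R) = R²/7
c(k, U) = 166 - 100*k (c(k, U) = -100*k + 166 = 166 - 100*k)
-220557 - c((-235 - 12*5) + q(7), 406) = -220557 - (166 - 100*((-235 - 12*5) + (⅐)*7²)) = -220557 - (166 - 100*((-235 - 60) + (⅐)*49)) = -220557 - (166 - 100*(-295 + 7)) = -220557 - (166 - 100*(-288)) = -220557 - (166 + 28800) = -220557 - 1*28966 = -220557 - 28966 = -249523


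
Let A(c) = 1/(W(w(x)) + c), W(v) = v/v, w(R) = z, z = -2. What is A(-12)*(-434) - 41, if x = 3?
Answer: -17/11 ≈ -1.5455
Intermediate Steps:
w(R) = -2
W(v) = 1
A(c) = 1/(1 + c)
A(-12)*(-434) - 41 = -434/(1 - 12) - 41 = -434/(-11) - 41 = -1/11*(-434) - 41 = 434/11 - 41 = -17/11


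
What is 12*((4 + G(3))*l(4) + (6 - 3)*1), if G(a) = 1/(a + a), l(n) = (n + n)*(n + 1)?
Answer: 2036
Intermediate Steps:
l(n) = 2*n*(1 + n) (l(n) = (2*n)*(1 + n) = 2*n*(1 + n))
G(a) = 1/(2*a)
12*((4 + G(3))*l(4) + (6 - 3)*1) = 12*((4 + (½)/3)*(2*4*(1 + 4)) + (6 - 3)*1) = 12*((4 + (½)*(⅓))*(2*4*5) + 3*1) = 12*((4 + ⅙)*40 + 3) = 12*((25/6)*40 + 3) = 12*(500/3 + 3) = 12*(509/3) = 2036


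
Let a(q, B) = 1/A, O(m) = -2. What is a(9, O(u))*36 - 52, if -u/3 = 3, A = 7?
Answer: -328/7 ≈ -46.857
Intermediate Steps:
u = -9 (u = -3*3 = -9)
a(q, B) = 1/7
a(9, O(u))*36 - 52 = (1/7)*36 - 52 = 36/7 - 52 = -328/7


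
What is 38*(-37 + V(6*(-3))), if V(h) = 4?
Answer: -1254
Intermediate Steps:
38*(-37 + V(6*(-3))) = 38*(-37 + 4) = 38*(-33) = -1254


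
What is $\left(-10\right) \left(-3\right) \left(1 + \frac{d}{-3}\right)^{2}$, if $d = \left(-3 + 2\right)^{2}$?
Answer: $\frac{40}{3} \approx 13.333$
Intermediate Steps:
$d = 1$ ($d = \left(-1\right)^{2} = 1$)
$\left(-10\right) \left(-3\right) \left(1 + \frac{d}{-3}\right)^{2} = \left(-10\right) \left(-3\right) \left(1 + 1 \frac{1}{-3}\right)^{2} = 30 \left(1 + 1 \left(- \frac{1}{3}\right)\right)^{2} = 30 \left(1 - \frac{1}{3}\right)^{2} = 30 \left(\frac{2}{3}\right)^{2} = 30 \cdot \frac{4}{9} = \frac{40}{3}$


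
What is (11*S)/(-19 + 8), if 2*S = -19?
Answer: 19/2 ≈ 9.5000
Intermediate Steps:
S = -19/2 (S = (½)*(-19) = -19/2 ≈ -9.5000)
(11*S)/(-19 + 8) = (11*(-19/2))/(-19 + 8) = -209/2/(-11) = -209/2*(-1/11) = 19/2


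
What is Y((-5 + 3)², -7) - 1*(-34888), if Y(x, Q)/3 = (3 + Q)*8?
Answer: 34792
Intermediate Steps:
Y(x, Q) = 72 + 24*Q (Y(x, Q) = 3*((3 + Q)*8) = 3*(24 + 8*Q) = 72 + 24*Q)
Y((-5 + 3)², -7) - 1*(-34888) = (72 + 24*(-7)) - 1*(-34888) = (72 - 168) + 34888 = -96 + 34888 = 34792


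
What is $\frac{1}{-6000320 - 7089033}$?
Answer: $- \frac{1}{13089353} \approx -7.6398 \cdot 10^{-8}$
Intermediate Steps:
$\frac{1}{-6000320 - 7089033} = \frac{1}{-13089353} = - \frac{1}{13089353}$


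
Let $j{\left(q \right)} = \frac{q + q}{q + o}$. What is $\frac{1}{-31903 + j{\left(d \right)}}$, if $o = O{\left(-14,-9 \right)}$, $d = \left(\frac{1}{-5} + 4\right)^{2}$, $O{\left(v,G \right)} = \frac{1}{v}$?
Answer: $- \frac{5029}{160430079} \approx -3.1347 \cdot 10^{-5}$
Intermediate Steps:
$d = \frac{361}{25}$ ($d = \left(- \frac{1}{5} + 4\right)^{2} = \left(\frac{19}{5}\right)^{2} = \frac{361}{25} \approx 14.44$)
$o = - \frac{1}{14}$ ($o = \frac{1}{-14} = - \frac{1}{14} \approx -0.071429$)
$j{\left(q \right)} = \frac{2 q}{- \frac{1}{14} + q}$ ($j{\left(q \right)} = \frac{q + q}{q - \frac{1}{14}} = \frac{2 q}{- \frac{1}{14} + q}$)
$\frac{1}{-31903 + j{\left(d \right)}} = \frac{1}{-31903 + 28 \cdot \frac{361}{25} \frac{1}{-1 + 14 \cdot \frac{361}{25}}} = \frac{1}{-31903 + 28 \cdot \frac{361}{25} \frac{1}{-1 + \frac{5054}{25}}} = \frac{1}{-31903 + 28 \cdot \frac{361}{25} \frac{1}{\frac{5029}{25}}} = \frac{1}{-31903 + 28 \cdot \frac{361}{25} \cdot \frac{25}{5029}} = \frac{1}{-31903 + \frac{10108}{5029}} = \frac{1}{- \frac{160430079}{5029}} = - \frac{5029}{160430079}$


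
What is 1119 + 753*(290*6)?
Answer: 1311339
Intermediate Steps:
1119 + 753*(290*6) = 1119 + 753*1740 = 1119 + 1310220 = 1311339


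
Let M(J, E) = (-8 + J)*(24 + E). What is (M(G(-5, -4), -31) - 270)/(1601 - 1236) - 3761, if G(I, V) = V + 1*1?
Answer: -1372958/365 ≈ -3761.5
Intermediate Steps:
G(I, V) = 1 + V (G(I, V) = V + 1 = 1 + V)
(M(G(-5, -4), -31) - 270)/(1601 - 1236) - 3761 = ((-192 - 8*(-31) + 24*(1 - 4) - 31*(1 - 4)) - 270)/(1601 - 1236) - 3761 = ((-192 + 248 + 24*(-3) - 31*(-3)) - 270)/365 - 3761 = ((-192 + 248 - 72 + 93) - 270)*(1/365) - 3761 = (77 - 270)*(1/365) - 3761 = -193*1/365 - 3761 = -193/365 - 3761 = -1372958/365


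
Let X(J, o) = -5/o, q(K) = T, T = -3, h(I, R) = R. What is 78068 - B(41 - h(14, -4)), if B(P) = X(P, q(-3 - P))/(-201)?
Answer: 47075009/603 ≈ 78068.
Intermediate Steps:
q(K) = -3
B(P) = -5/603 (B(P) = -5/(-3)/(-201) = -5*(-⅓)*(-1/201) = (5/3)*(-1/201) = -5/603)
78068 - B(41 - h(14, -4)) = 78068 - 1*(-5/603) = 78068 + 5/603 = 47075009/603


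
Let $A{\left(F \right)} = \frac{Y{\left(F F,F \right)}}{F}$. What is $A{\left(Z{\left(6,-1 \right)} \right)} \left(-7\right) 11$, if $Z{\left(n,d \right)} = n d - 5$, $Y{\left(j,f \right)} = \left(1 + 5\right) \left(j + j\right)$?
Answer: $10164$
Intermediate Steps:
$Y{\left(j,f \right)} = 12 j$ ($Y{\left(j,f \right)} = 6 \cdot 2 j = 12 j$)
$Z{\left(n,d \right)} = -5 + d n$ ($Z{\left(n,d \right)} = d n - 5 = -5 + d n$)
$A{\left(F \right)} = 12 F$ ($A{\left(F \right)} = \frac{12 F F}{F} = \frac{12 F^{2}}{F} = 12 F$)
$A{\left(Z{\left(6,-1 \right)} \right)} \left(-7\right) 11 = 12 \left(-5 - 6\right) \left(-7\right) 11 = 12 \left(-11\right) \left(-7\right) 11 = \left(-132\right) \left(-7\right) 11 = 924 \cdot 11 = 10164$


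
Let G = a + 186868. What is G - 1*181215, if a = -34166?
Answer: -28513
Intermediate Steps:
G = 152702 (G = -34166 + 186868 = 152702)
G - 1*181215 = 152702 - 1*181215 = 152702 - 181215 = -28513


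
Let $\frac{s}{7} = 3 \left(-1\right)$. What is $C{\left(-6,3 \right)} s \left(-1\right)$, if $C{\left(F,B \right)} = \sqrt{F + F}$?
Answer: $42 i \sqrt{3} \approx 72.746 i$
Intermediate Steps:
$s = -21$ ($s = 7 \cdot 3 \left(-1\right) = 7 \left(-3\right) = -21$)
$C{\left(F,B \right)} = \sqrt{2} \sqrt{F}$ ($C{\left(F,B \right)} = \sqrt{2 F} = \sqrt{2} \sqrt{F}$)
$C{\left(-6,3 \right)} s \left(-1\right) = \sqrt{2} \sqrt{-6} \left(-21\right) \left(-1\right) = \sqrt{2} i \sqrt{6} \left(-21\right) \left(-1\right) = 2 i \sqrt{3} \left(-21\right) \left(-1\right) = - 42 i \sqrt{3} \left(-1\right) = 42 i \sqrt{3}$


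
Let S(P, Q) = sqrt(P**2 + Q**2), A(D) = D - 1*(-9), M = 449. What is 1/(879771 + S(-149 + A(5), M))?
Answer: 879771/773996792615 - sqrt(219826)/773996792615 ≈ 1.1361e-6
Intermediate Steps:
A(D) = 9 + D (A(D) = D + 9 = 9 + D)
1/(879771 + S(-149 + A(5), M)) = 1/(879771 + sqrt((-149 + (9 + 5))**2 + 449**2)) = 1/(879771 + sqrt((-149 + 14)**2 + 201601)) = 1/(879771 + sqrt((-135)**2 + 201601)) = 1/(879771 + sqrt(18225 + 201601)) = 1/(879771 + sqrt(219826))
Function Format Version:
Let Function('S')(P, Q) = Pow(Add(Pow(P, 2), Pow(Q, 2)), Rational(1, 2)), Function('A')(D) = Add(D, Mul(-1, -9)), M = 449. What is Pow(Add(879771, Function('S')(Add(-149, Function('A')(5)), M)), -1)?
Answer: Add(Rational(879771, 773996792615), Mul(Rational(-1, 773996792615), Pow(219826, Rational(1, 2)))) ≈ 1.1361e-6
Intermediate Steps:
Function('A')(D) = Add(9, D) (Function('A')(D) = Add(D, 9) = Add(9, D))
Pow(Add(879771, Function('S')(Add(-149, Function('A')(5)), M)), -1) = Pow(Add(879771, Pow(Add(Pow(Add(-149, Add(9, 5)), 2), Pow(449, 2)), Rational(1, 2))), -1) = Pow(Add(879771, Pow(Add(Pow(Add(-149, 14), 2), 201601), Rational(1, 2))), -1) = Pow(Add(879771, Pow(Add(Pow(-135, 2), 201601), Rational(1, 2))), -1) = Pow(Add(879771, Pow(Add(18225, 201601), Rational(1, 2))), -1) = Pow(Add(879771, Pow(219826, Rational(1, 2))), -1)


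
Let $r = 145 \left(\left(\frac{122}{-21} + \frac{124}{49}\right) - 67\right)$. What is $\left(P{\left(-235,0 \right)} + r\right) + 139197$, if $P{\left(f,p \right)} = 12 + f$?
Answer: $\frac{18931183}{147} \approx 1.2878 \cdot 10^{5}$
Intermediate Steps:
$r = - \frac{1497995}{147}$ ($r = 145 \left(\left(122 \left(- \frac{1}{21}\right) + 124 \cdot \frac{1}{49}\right) - 67\right) = 145 \left(\left(- \frac{122}{21} + \frac{124}{49}\right) - 67\right) = 145 \left(- \frac{482}{147} - 67\right) = 145 \left(- \frac{10331}{147}\right) = - \frac{1497995}{147} \approx -10190.0$)
$\left(P{\left(-235,0 \right)} + r\right) + 139197 = \left(\left(12 - 235\right) - \frac{1497995}{147}\right) + 139197 = \left(-223 - \frac{1497995}{147}\right) + 139197 = - \frac{1530776}{147} + 139197 = \frac{18931183}{147}$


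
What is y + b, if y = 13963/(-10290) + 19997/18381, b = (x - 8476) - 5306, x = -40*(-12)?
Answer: -838665894251/63046830 ≈ -13302.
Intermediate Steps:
x = 480
b = -13302 (b = (480 - 8476) - 5306 = -7996 - 5306 = -13302)
y = -16961591/63046830 (y = 13963*(-1/10290) + 19997*(1/18381) = -13963/10290 + 19997/18381 = -16961591/63046830 ≈ -0.26903)
y + b = -16961591/63046830 - 13302 = -838665894251/63046830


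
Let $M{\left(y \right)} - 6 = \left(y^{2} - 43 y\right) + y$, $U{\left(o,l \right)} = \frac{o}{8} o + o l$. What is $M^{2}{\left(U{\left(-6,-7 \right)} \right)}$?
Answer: $\frac{741321}{16} \approx 46333.0$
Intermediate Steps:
$U{\left(o,l \right)} = \frac{o^{2}}{8} + l o$ ($U{\left(o,l \right)} = o \frac{1}{8} o + l o = \frac{o}{8} o + l o = \frac{o^{2}}{8} + l o$)
$M{\left(y \right)} = 6 + y^{2} - 42 y$ ($M{\left(y \right)} = 6 + \left(\left(y^{2} - 43 y\right) + y\right) = 6 + \left(y^{2} - 42 y\right) = 6 + y^{2} - 42 y$)
$M^{2}{\left(U{\left(-6,-7 \right)} \right)} = \left(6 + \left(\frac{1}{8} \left(-6\right) \left(-6 + 8 \left(-7\right)\right)\right)^{2} - 42 \cdot \frac{1}{8} \left(-6\right) \left(-6 + 8 \left(-7\right)\right)\right)^{2} = \left(6 + \left(\frac{1}{8} \left(-6\right) \left(-6 - 56\right)\right)^{2} - 42 \cdot \frac{1}{8} \left(-6\right) \left(-6 - 56\right)\right)^{2} = \left(6 + \left(\frac{1}{8} \left(-6\right) \left(-62\right)\right)^{2} - 42 \cdot \frac{1}{8} \left(-6\right) \left(-62\right)\right)^{2} = \left(6 + \left(\frac{93}{2}\right)^{2} - 1953\right)^{2} = \left(6 + \frac{8649}{4} - 1953\right)^{2} = \left(\frac{861}{4}\right)^{2} = \frac{741321}{16}$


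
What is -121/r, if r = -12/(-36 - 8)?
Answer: -1331/3 ≈ -443.67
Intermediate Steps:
r = 3/11 (r = -12/(-44) = -12*(-1/44) = 3/11 ≈ 0.27273)
-121/r = -121/3/11 = -121*11/3 = -1331/3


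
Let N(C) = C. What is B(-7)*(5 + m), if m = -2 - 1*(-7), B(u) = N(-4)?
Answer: -40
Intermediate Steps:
B(u) = -4
m = 5 (m = -2 + 7 = 5)
B(-7)*(5 + m) = -4*(5 + 5) = -4*10 = -40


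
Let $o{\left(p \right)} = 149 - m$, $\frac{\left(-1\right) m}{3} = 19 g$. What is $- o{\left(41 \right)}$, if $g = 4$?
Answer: $-377$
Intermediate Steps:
$m = -228$ ($m = - 3 \cdot 19 \cdot 4 = \left(-3\right) 76 = -228$)
$o{\left(p \right)} = 377$ ($o{\left(p \right)} = 149 - -228 = 149 + 228 = 377$)
$- o{\left(41 \right)} = \left(-1\right) 377 = -377$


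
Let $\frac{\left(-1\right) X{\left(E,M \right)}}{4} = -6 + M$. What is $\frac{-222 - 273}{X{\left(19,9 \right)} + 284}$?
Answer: $- \frac{495}{272} \approx -1.8199$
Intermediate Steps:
$X{\left(E,M \right)} = 24 - 4 M$ ($X{\left(E,M \right)} = - 4 \left(-6 + M\right) = 24 - 4 M$)
$\frac{-222 - 273}{X{\left(19,9 \right)} + 284} = \frac{-222 - 273}{\left(24 - 36\right) + 284} = - \frac{495}{\left(24 - 36\right) + 284} = - \frac{495}{-12 + 284} = - \frac{495}{272}$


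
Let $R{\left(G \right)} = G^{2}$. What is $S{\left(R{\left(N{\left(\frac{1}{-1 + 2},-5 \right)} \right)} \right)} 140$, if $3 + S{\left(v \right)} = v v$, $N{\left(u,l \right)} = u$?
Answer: $-280$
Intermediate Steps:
$S{\left(v \right)} = -3 + v^{2}$ ($S{\left(v \right)} = -3 + v v = -3 + v^{2}$)
$S{\left(R{\left(N{\left(\frac{1}{-1 + 2},-5 \right)} \right)} \right)} 140 = \left(-3 + \left(\left(\frac{1}{-1 + 2}\right)^{2}\right)^{2}\right) 140 = \left(-3 + \left(\left(1^{-1}\right)^{2}\right)^{2}\right) 140 = \left(-3 + \left(1^{2}\right)^{2}\right) 140 = \left(-3 + 1^{2}\right) 140 = \left(-3 + 1\right) 140 = \left(-2\right) 140 = -280$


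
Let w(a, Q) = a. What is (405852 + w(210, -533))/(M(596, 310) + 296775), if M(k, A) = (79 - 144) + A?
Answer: 203031/148510 ≈ 1.3671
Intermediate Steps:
M(k, A) = -65 + A
(405852 + w(210, -533))/(M(596, 310) + 296775) = (405852 + 210)/((-65 + 310) + 296775) = 406062/(245 + 296775) = 406062/297020 = 406062*(1/297020) = 203031/148510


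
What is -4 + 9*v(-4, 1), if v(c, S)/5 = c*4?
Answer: -724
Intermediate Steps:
v(c, S) = 20*c (v(c, S) = 5*(c*4) = 5*(4*c) = 20*c)
-4 + 9*v(-4, 1) = -4 + 9*(20*(-4)) = -4 + 9*(-80) = -4 - 720 = -724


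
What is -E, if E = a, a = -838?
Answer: 838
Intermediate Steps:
E = -838
-E = -1*(-838) = 838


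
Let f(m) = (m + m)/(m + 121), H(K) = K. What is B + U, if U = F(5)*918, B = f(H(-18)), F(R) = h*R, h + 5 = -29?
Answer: -16074216/103 ≈ -1.5606e+5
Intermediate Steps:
h = -34 (h = -5 - 29 = -34)
f(m) = 2*m/(121 + m) (f(m) = (2*m)/(121 + m) = 2*m/(121 + m))
F(R) = -34*R
B = -36/103 (B = 2*(-18)/(121 - 18) = 2*(-18)/103 = 2*(-18)*(1/103) = -36/103 ≈ -0.34951)
U = -156060 (U = -34*5*918 = -170*918 = -156060)
B + U = -36/103 - 156060 = -16074216/103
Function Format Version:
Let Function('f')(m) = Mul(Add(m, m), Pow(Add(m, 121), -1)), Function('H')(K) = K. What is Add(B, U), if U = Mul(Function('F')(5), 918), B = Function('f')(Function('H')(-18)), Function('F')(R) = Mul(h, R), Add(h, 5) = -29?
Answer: Rational(-16074216, 103) ≈ -1.5606e+5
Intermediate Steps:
h = -34 (h = Add(-5, -29) = -34)
Function('f')(m) = Mul(2, m, Pow(Add(121, m), -1)) (Function('f')(m) = Mul(Mul(2, m), Pow(Add(121, m), -1)) = Mul(2, m, Pow(Add(121, m), -1)))
Function('F')(R) = Mul(-34, R)
B = Rational(-36, 103) (B = Mul(2, -18, Pow(Add(121, -18), -1)) = Mul(2, -18, Pow(103, -1)) = Mul(2, -18, Rational(1, 103)) = Rational(-36, 103) ≈ -0.34951)
U = -156060 (U = Mul(Mul(-34, 5), 918) = Mul(-170, 918) = -156060)
Add(B, U) = Add(Rational(-36, 103), -156060) = Rational(-16074216, 103)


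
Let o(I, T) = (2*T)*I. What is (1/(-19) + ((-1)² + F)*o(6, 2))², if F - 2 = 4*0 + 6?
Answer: 16834609/361 ≈ 46633.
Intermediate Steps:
o(I, T) = 2*I*T
F = 8 (F = 2 + (4*0 + 6) = 2 + (0 + 6) = 2 + 6 = 8)
(1/(-19) + ((-1)² + F)*o(6, 2))² = (1/(-19) + ((-1)² + 8)*(2*6*2))² = (-1/19 + (1 + 8)*24)² = (-1/19 + 9*24)² = (-1/19 + 216)² = (4103/19)² = 16834609/361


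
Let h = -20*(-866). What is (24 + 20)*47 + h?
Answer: 19388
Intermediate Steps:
h = 17320
(24 + 20)*47 + h = (24 + 20)*47 + 17320 = 44*47 + 17320 = 2068 + 17320 = 19388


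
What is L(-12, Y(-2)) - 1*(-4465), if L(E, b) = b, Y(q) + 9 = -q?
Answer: 4458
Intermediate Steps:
Y(q) = -9 - q
L(-12, Y(-2)) - 1*(-4465) = (-9 - 1*(-2)) - 1*(-4465) = (-9 + 2) + 4465 = -7 + 4465 = 4458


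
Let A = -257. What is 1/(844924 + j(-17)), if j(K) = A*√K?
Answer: 844924/713897688609 + 257*I*√17/713897688609 ≈ 1.1835e-6 + 1.4843e-9*I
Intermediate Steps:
j(K) = -257*√K
1/(844924 + j(-17)) = 1/(844924 - 257*I*√17)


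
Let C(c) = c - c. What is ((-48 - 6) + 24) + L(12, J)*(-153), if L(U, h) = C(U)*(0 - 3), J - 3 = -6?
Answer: -30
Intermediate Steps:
J = -3 (J = 3 - 6 = -3)
C(c) = 0
L(U, h) = 0 (L(U, h) = 0*(0 - 3) = 0*(-3) = 0)
((-48 - 6) + 24) + L(12, J)*(-153) = ((-48 - 6) + 24) + 0*(-153) = (-54 + 24) + 0 = -30 + 0 = -30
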